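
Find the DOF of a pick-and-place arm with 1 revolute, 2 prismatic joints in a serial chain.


Given: serial robot with 1 revolute, 2 prismatic joints
DOF contribution per joint type: revolute=1, prismatic=1, spherical=3, fixed=0
DOF = 1*1 + 2*1
DOF = 3

3


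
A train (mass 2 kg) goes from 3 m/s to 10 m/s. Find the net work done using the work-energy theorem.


Given: m = 2 kg, v0 = 3 m/s, v = 10 m/s
Using W = (1/2)*m*(v^2 - v0^2)
v^2 = 10^2 = 100
v0^2 = 3^2 = 9
v^2 - v0^2 = 100 - 9 = 91
W = (1/2)*2*91 = 91 J

91 J


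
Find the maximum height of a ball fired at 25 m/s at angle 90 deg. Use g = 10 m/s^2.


Given: v0 = 25 m/s, theta = 90 deg, g = 10 m/s^2
sin^2(90) = 1
Using H = v0^2 * sin^2(theta) / (2*g)
H = 25^2 * 1 / (2*10)
H = 625 * 1 / 20
H = 625 / 20
H = 125/4 m

125/4 m


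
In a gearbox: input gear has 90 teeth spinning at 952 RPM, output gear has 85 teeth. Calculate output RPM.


Given: N1 = 90 teeth, w1 = 952 RPM, N2 = 85 teeth
Using N1*w1 = N2*w2
w2 = N1*w1 / N2
w2 = 90*952 / 85
w2 = 85680 / 85
w2 = 1008 RPM

1008 RPM


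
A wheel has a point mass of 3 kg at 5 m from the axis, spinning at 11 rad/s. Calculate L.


Given: m = 3 kg, r = 5 m, omega = 11 rad/s
For a point mass: I = m*r^2
I = 3*5^2 = 3*25 = 75
L = I*omega = 75*11
L = 825 kg*m^2/s

825 kg*m^2/s


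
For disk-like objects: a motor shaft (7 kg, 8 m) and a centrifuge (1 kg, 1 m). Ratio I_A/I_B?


Given: M1=7 kg, R1=8 m, M2=1 kg, R2=1 m
For a disk: I = (1/2)*M*R^2, so I_A/I_B = (M1*R1^2)/(M2*R2^2)
M1*R1^2 = 7*64 = 448
M2*R2^2 = 1*1 = 1
I_A/I_B = 448/1 = 448

448


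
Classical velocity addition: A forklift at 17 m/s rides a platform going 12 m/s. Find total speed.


Given: object velocity = 17 m/s, platform velocity = 12 m/s (same direction)
Using classical velocity addition: v_total = v_object + v_platform
v_total = 17 + 12
v_total = 29 m/s

29 m/s


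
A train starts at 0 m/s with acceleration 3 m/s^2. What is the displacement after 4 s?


Given: v0 = 0 m/s, a = 3 m/s^2, t = 4 s
Using s = v0*t + (1/2)*a*t^2
s = 0*4 + (1/2)*3*4^2
s = 0 + (1/2)*48
s = 0 + 24
s = 24

24 m


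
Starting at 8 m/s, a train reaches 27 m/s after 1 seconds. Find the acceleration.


Given: initial velocity v0 = 8 m/s, final velocity v = 27 m/s, time t = 1 s
Using a = (v - v0) / t
a = (27 - 8) / 1
a = 19 / 1
a = 19 m/s^2

19 m/s^2


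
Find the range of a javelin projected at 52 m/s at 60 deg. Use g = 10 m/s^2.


Given: v0 = 52 m/s, theta = 60 deg, g = 10 m/s^2
sin(2*60) = sin(120) = sqrt(3)/2
Using R = v0^2 * sin(2*theta) / g
R = 52^2 * (sqrt(3)/2) / 10
R = 2704 * sqrt(3) / 20
R = 676/5*sqrt(3) m

676/5*sqrt(3) m


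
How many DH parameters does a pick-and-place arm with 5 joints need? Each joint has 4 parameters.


Given: 5 joints, 4 DH parameters per joint (d, theta, a, alpha)
Total DH parameters = number_of_joints * 4
Total = 5 * 4
Total = 20

20


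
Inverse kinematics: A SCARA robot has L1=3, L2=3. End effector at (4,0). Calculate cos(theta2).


Given: L1 = 3, L2 = 3, target (x, y) = (4, 0)
Using cos(theta2) = (x^2 + y^2 - L1^2 - L2^2) / (2*L1*L2)
x^2 + y^2 = 4^2 + 0 = 16
L1^2 + L2^2 = 9 + 9 = 18
Numerator = 16 - 18 = -2
Denominator = 2*3*3 = 18
cos(theta2) = -2/18 = -1/9

-1/9


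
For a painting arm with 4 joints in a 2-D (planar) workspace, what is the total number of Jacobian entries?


Given: task space dimension = 2, joints = 4
Jacobian is a 2 x 4 matrix
Total entries = rows * columns
Total = 2 * 4
Total = 8

8


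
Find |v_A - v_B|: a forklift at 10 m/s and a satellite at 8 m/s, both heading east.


Given: v_A = 10 m/s east, v_B = 8 m/s east
Both move in the same direction; relative speed = |v_A - v_B|
|10 - 8| = |2|
= 2 m/s

2 m/s


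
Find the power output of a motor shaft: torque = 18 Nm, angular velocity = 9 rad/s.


Given: tau = 18 Nm, omega = 9 rad/s
Using P = tau * omega
P = 18 * 9
P = 162 W

162 W


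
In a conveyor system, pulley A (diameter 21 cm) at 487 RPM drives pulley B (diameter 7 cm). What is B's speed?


Given: D1 = 21 cm, w1 = 487 RPM, D2 = 7 cm
Using D1*w1 = D2*w2
w2 = D1*w1 / D2
w2 = 21*487 / 7
w2 = 10227 / 7
w2 = 1461 RPM

1461 RPM


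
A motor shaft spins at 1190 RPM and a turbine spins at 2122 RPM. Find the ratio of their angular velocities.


Given: RPM_A = 1190, RPM_B = 2122
omega = 2*pi*RPM/60, so omega_A/omega_B = RPM_A / RPM_B
omega_A/omega_B = 1190 / 2122
omega_A/omega_B = 595/1061

595/1061


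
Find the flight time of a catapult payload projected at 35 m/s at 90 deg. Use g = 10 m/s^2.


Given: v0 = 35 m/s, theta = 90 deg, g = 10 m/s^2
sin(90) = 1
Using T = 2*v0*sin(theta) / g
T = 2*35*1 / 10
T = 70 / 10
T = 7 s

7 s


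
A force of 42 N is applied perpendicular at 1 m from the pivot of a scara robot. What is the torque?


Given: F = 42 N, r = 1 m, angle = 90 deg (perpendicular)
Using tau = F * r * sin(90)
sin(90) = 1
tau = 42 * 1 * 1
tau = 42 Nm

42 Nm


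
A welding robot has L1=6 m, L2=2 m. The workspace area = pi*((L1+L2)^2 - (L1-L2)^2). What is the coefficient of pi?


Given: L1 = 6, L2 = 2
(L1+L2)^2 = (8)^2 = 64
(L1-L2)^2 = (4)^2 = 16
Difference = 64 - 16 = 48
This equals 4*L1*L2 = 4*6*2 = 48
Workspace area = 48*pi

48


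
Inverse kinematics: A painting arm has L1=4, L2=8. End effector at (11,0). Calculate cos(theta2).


Given: L1 = 4, L2 = 8, target (x, y) = (11, 0)
Using cos(theta2) = (x^2 + y^2 - L1^2 - L2^2) / (2*L1*L2)
x^2 + y^2 = 11^2 + 0 = 121
L1^2 + L2^2 = 16 + 64 = 80
Numerator = 121 - 80 = 41
Denominator = 2*4*8 = 64
cos(theta2) = 41/64 = 41/64

41/64


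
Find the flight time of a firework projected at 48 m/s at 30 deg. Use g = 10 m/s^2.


Given: v0 = 48 m/s, theta = 30 deg, g = 10 m/s^2
sin(30) = 1/2
Using T = 2*v0*sin(theta) / g
T = 2*48*1/2 / 10
T = 48 / 10
T = 24/5 s

24/5 s


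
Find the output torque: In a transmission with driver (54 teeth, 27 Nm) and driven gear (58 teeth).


Given: N1 = 54, N2 = 58, T1 = 27 Nm
Using T2/T1 = N2/N1
T2 = T1 * N2 / N1
T2 = 27 * 58 / 54
T2 = 1566 / 54
T2 = 29 Nm

29 Nm


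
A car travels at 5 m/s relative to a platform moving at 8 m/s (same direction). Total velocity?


Given: object velocity = 5 m/s, platform velocity = 8 m/s (same direction)
Using classical velocity addition: v_total = v_object + v_platform
v_total = 5 + 8
v_total = 13 m/s

13 m/s


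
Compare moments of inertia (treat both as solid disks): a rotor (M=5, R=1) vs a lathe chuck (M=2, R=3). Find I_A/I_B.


Given: M1=5 kg, R1=1 m, M2=2 kg, R2=3 m
For a disk: I = (1/2)*M*R^2, so I_A/I_B = (M1*R1^2)/(M2*R2^2)
M1*R1^2 = 5*1 = 5
M2*R2^2 = 2*9 = 18
I_A/I_B = 5/18 = 5/18

5/18


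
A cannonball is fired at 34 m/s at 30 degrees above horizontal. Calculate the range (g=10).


Given: v0 = 34 m/s, theta = 30 deg, g = 10 m/s^2
sin(2*30) = sin(60) = sqrt(3)/2
Using R = v0^2 * sin(2*theta) / g
R = 34^2 * (sqrt(3)/2) / 10
R = 1156 * sqrt(3) / 20
R = 289/5*sqrt(3) m

289/5*sqrt(3) m


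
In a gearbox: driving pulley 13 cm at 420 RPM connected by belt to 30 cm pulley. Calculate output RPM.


Given: D1 = 13 cm, w1 = 420 RPM, D2 = 30 cm
Using D1*w1 = D2*w2
w2 = D1*w1 / D2
w2 = 13*420 / 30
w2 = 5460 / 30
w2 = 182 RPM

182 RPM


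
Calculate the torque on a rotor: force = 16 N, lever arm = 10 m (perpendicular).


Given: F = 16 N, r = 10 m, angle = 90 deg (perpendicular)
Using tau = F * r * sin(90)
sin(90) = 1
tau = 16 * 10 * 1
tau = 160 Nm

160 Nm


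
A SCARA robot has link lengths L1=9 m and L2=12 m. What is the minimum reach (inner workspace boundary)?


Given: L1 = 9 m, L2 = 12 m
For a 2-link planar arm, min reach = |L1 - L2| (second link folded back)
Min reach = |9 - 12|
Min reach = 3 m

3 m


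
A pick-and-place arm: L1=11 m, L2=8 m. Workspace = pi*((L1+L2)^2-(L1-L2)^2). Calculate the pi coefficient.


Given: L1 = 11, L2 = 8
(L1+L2)^2 = (19)^2 = 361
(L1-L2)^2 = (3)^2 = 9
Difference = 361 - 9 = 352
This equals 4*L1*L2 = 4*11*8 = 352
Workspace area = 352*pi

352


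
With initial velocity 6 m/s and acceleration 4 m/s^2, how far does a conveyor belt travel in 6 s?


Given: v0 = 6 m/s, a = 4 m/s^2, t = 6 s
Using s = v0*t + (1/2)*a*t^2
s = 6*6 + (1/2)*4*6^2
s = 36 + (1/2)*144
s = 36 + 72
s = 108

108 m


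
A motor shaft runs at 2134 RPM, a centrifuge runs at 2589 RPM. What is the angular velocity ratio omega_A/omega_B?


Given: RPM_A = 2134, RPM_B = 2589
omega = 2*pi*RPM/60, so omega_A/omega_B = RPM_A / RPM_B
omega_A/omega_B = 2134 / 2589
omega_A/omega_B = 2134/2589

2134/2589


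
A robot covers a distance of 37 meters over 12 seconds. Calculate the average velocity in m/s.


Given: distance d = 37 m, time t = 12 s
Using v = d / t
v = 37 / 12
v = 37/12 m/s

37/12 m/s


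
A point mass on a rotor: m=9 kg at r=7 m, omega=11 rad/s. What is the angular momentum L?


Given: m = 9 kg, r = 7 m, omega = 11 rad/s
For a point mass: I = m*r^2
I = 9*7^2 = 9*49 = 441
L = I*omega = 441*11
L = 4851 kg*m^2/s

4851 kg*m^2/s


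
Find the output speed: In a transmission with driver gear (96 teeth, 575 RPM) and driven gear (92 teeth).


Given: N1 = 96 teeth, w1 = 575 RPM, N2 = 92 teeth
Using N1*w1 = N2*w2
w2 = N1*w1 / N2
w2 = 96*575 / 92
w2 = 55200 / 92
w2 = 600 RPM

600 RPM


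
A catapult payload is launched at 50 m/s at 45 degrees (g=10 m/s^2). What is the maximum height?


Given: v0 = 50 m/s, theta = 45 deg, g = 10 m/s^2
sin^2(45) = 1/2
Using H = v0^2 * sin^2(theta) / (2*g)
H = 50^2 * 1/2 / (2*10)
H = 2500 * 1/2 / 20
H = 1250 / 20
H = 125/2 m

125/2 m


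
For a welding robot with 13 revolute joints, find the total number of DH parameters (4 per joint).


Given: 13 joints, 4 DH parameters per joint (d, theta, a, alpha)
Total DH parameters = number_of_joints * 4
Total = 13 * 4
Total = 52

52


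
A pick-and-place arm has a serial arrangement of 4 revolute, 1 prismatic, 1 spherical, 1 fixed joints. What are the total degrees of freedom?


Given: serial robot with 4 revolute, 1 prismatic, 1 spherical, 1 fixed joints
DOF contribution per joint type: revolute=1, prismatic=1, spherical=3, fixed=0
DOF = 4*1 + 1*1 + 1*3 + 1*0
DOF = 8

8


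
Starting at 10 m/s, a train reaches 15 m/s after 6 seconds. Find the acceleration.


Given: initial velocity v0 = 10 m/s, final velocity v = 15 m/s, time t = 6 s
Using a = (v - v0) / t
a = (15 - 10) / 6
a = 5 / 6
a = 5/6 m/s^2

5/6 m/s^2


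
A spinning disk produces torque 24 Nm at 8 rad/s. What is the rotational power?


Given: tau = 24 Nm, omega = 8 rad/s
Using P = tau * omega
P = 24 * 8
P = 192 W

192 W


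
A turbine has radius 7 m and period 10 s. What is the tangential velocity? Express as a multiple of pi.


Given: radius r = 7 m, period T = 10 s
Using v = 2*pi*r / T
v = 2*pi*7 / 10
v = 14*pi / 10
v = 7/5*pi m/s

7/5*pi m/s


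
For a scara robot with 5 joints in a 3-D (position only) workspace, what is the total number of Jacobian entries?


Given: task space dimension = 3, joints = 5
Jacobian is a 3 x 5 matrix
Total entries = rows * columns
Total = 3 * 5
Total = 15

15


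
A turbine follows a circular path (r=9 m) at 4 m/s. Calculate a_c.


Given: v = 4 m/s, r = 9 m
Using a_c = v^2 / r
a_c = 4^2 / 9
a_c = 16 / 9
a_c = 16/9 m/s^2

16/9 m/s^2


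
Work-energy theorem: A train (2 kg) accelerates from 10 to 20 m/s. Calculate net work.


Given: m = 2 kg, v0 = 10 m/s, v = 20 m/s
Using W = (1/2)*m*(v^2 - v0^2)
v^2 = 20^2 = 400
v0^2 = 10^2 = 100
v^2 - v0^2 = 400 - 100 = 300
W = (1/2)*2*300 = 300 J

300 J


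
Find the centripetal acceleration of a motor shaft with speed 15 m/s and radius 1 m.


Given: v = 15 m/s, r = 1 m
Using a_c = v^2 / r
a_c = 15^2 / 1
a_c = 225 / 1
a_c = 225 m/s^2

225 m/s^2


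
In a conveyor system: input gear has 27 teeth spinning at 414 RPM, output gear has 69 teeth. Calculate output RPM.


Given: N1 = 27 teeth, w1 = 414 RPM, N2 = 69 teeth
Using N1*w1 = N2*w2
w2 = N1*w1 / N2
w2 = 27*414 / 69
w2 = 11178 / 69
w2 = 162 RPM

162 RPM


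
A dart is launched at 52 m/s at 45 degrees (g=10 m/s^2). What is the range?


Given: v0 = 52 m/s, theta = 45 deg, g = 10 m/s^2
sin(2*45) = sin(90) = 1
Using R = v0^2 * sin(2*theta) / g
R = 52^2 * 1 / 10
R = 2704 / 10
R = 1352/5 m

1352/5 m


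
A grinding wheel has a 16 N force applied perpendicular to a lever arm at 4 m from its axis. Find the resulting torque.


Given: F = 16 N, r = 4 m, angle = 90 deg (perpendicular)
Using tau = F * r * sin(90)
sin(90) = 1
tau = 16 * 4 * 1
tau = 64 Nm

64 Nm


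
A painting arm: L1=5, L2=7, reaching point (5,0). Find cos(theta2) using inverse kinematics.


Given: L1 = 5, L2 = 7, target (x, y) = (5, 0)
Using cos(theta2) = (x^2 + y^2 - L1^2 - L2^2) / (2*L1*L2)
x^2 + y^2 = 5^2 + 0 = 25
L1^2 + L2^2 = 25 + 49 = 74
Numerator = 25 - 74 = -49
Denominator = 2*5*7 = 70
cos(theta2) = -49/70 = -7/10

-7/10


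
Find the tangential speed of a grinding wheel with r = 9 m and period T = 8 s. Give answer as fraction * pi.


Given: radius r = 9 m, period T = 8 s
Using v = 2*pi*r / T
v = 2*pi*9 / 8
v = 18*pi / 8
v = 9/4*pi m/s

9/4*pi m/s


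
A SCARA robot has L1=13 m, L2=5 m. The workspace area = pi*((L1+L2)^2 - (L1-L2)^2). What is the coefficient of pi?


Given: L1 = 13, L2 = 5
(L1+L2)^2 = (18)^2 = 324
(L1-L2)^2 = (8)^2 = 64
Difference = 324 - 64 = 260
This equals 4*L1*L2 = 4*13*5 = 260
Workspace area = 260*pi

260


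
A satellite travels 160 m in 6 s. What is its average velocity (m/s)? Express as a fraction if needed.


Given: distance d = 160 m, time t = 6 s
Using v = d / t
v = 160 / 6
v = 80/3 m/s

80/3 m/s


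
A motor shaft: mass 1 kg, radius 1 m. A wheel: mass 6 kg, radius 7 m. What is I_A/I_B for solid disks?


Given: M1=1 kg, R1=1 m, M2=6 kg, R2=7 m
For a disk: I = (1/2)*M*R^2, so I_A/I_B = (M1*R1^2)/(M2*R2^2)
M1*R1^2 = 1*1 = 1
M2*R2^2 = 6*49 = 294
I_A/I_B = 1/294 = 1/294

1/294


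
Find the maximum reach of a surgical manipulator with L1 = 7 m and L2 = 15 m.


Given: L1 = 7 m, L2 = 15 m
For a 2-link planar arm, max reach = L1 + L2 (fully extended)
Max reach = 7 + 15
Max reach = 22 m

22 m


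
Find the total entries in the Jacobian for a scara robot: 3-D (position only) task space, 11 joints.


Given: task space dimension = 3, joints = 11
Jacobian is a 3 x 11 matrix
Total entries = rows * columns
Total = 3 * 11
Total = 33

33


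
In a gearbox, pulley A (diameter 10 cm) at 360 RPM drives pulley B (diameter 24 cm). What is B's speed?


Given: D1 = 10 cm, w1 = 360 RPM, D2 = 24 cm
Using D1*w1 = D2*w2
w2 = D1*w1 / D2
w2 = 10*360 / 24
w2 = 3600 / 24
w2 = 150 RPM

150 RPM


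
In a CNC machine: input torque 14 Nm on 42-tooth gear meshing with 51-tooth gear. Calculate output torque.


Given: N1 = 42, N2 = 51, T1 = 14 Nm
Using T2/T1 = N2/N1
T2 = T1 * N2 / N1
T2 = 14 * 51 / 42
T2 = 714 / 42
T2 = 17 Nm

17 Nm


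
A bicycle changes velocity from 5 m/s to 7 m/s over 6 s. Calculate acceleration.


Given: initial velocity v0 = 5 m/s, final velocity v = 7 m/s, time t = 6 s
Using a = (v - v0) / t
a = (7 - 5) / 6
a = 2 / 6
a = 1/3 m/s^2

1/3 m/s^2


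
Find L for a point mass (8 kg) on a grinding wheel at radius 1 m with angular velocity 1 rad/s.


Given: m = 8 kg, r = 1 m, omega = 1 rad/s
For a point mass: I = m*r^2
I = 8*1^2 = 8*1 = 8
L = I*omega = 8*1
L = 8 kg*m^2/s

8 kg*m^2/s


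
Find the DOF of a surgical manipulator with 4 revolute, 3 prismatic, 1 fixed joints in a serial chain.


Given: serial robot with 4 revolute, 3 prismatic, 1 fixed joints
DOF contribution per joint type: revolute=1, prismatic=1, spherical=3, fixed=0
DOF = 4*1 + 3*1 + 1*0
DOF = 7

7


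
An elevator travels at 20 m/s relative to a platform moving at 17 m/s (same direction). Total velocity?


Given: object velocity = 20 m/s, platform velocity = 17 m/s (same direction)
Using classical velocity addition: v_total = v_object + v_platform
v_total = 20 + 17
v_total = 37 m/s

37 m/s


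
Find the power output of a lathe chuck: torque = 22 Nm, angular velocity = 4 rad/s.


Given: tau = 22 Nm, omega = 4 rad/s
Using P = tau * omega
P = 22 * 4
P = 88 W

88 W


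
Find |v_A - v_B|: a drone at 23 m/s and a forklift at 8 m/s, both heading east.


Given: v_A = 23 m/s east, v_B = 8 m/s east
Both move in the same direction; relative speed = |v_A - v_B|
|23 - 8| = |15|
= 15 m/s

15 m/s


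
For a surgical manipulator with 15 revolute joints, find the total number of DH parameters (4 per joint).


Given: 15 joints, 4 DH parameters per joint (d, theta, a, alpha)
Total DH parameters = number_of_joints * 4
Total = 15 * 4
Total = 60

60


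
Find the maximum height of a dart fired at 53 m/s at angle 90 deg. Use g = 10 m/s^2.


Given: v0 = 53 m/s, theta = 90 deg, g = 10 m/s^2
sin^2(90) = 1
Using H = v0^2 * sin^2(theta) / (2*g)
H = 53^2 * 1 / (2*10)
H = 2809 * 1 / 20
H = 2809 / 20
H = 2809/20 m

2809/20 m


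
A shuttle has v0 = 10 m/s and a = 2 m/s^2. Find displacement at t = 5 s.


Given: v0 = 10 m/s, a = 2 m/s^2, t = 5 s
Using s = v0*t + (1/2)*a*t^2
s = 10*5 + (1/2)*2*5^2
s = 50 + (1/2)*50
s = 50 + 25
s = 75

75 m


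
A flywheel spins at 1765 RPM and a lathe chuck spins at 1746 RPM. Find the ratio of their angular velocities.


Given: RPM_A = 1765, RPM_B = 1746
omega = 2*pi*RPM/60, so omega_A/omega_B = RPM_A / RPM_B
omega_A/omega_B = 1765 / 1746
omega_A/omega_B = 1765/1746

1765/1746


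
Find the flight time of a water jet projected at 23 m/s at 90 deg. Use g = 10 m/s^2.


Given: v0 = 23 m/s, theta = 90 deg, g = 10 m/s^2
sin(90) = 1
Using T = 2*v0*sin(theta) / g
T = 2*23*1 / 10
T = 46 / 10
T = 23/5 s

23/5 s


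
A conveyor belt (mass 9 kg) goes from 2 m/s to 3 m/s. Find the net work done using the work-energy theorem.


Given: m = 9 kg, v0 = 2 m/s, v = 3 m/s
Using W = (1/2)*m*(v^2 - v0^2)
v^2 = 3^2 = 9
v0^2 = 2^2 = 4
v^2 - v0^2 = 9 - 4 = 5
W = (1/2)*9*5 = 45/2 J

45/2 J


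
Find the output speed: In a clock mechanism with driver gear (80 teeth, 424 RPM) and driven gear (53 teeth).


Given: N1 = 80 teeth, w1 = 424 RPM, N2 = 53 teeth
Using N1*w1 = N2*w2
w2 = N1*w1 / N2
w2 = 80*424 / 53
w2 = 33920 / 53
w2 = 640 RPM

640 RPM


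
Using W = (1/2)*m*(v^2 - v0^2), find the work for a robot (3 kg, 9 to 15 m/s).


Given: m = 3 kg, v0 = 9 m/s, v = 15 m/s
Using W = (1/2)*m*(v^2 - v0^2)
v^2 = 15^2 = 225
v0^2 = 9^2 = 81
v^2 - v0^2 = 225 - 81 = 144
W = (1/2)*3*144 = 216 J

216 J


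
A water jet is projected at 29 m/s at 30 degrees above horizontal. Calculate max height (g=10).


Given: v0 = 29 m/s, theta = 30 deg, g = 10 m/s^2
sin^2(30) = 1/4
Using H = v0^2 * sin^2(theta) / (2*g)
H = 29^2 * 1/4 / (2*10)
H = 841 * 1/4 / 20
H = 841/4 / 20
H = 841/80 m

841/80 m


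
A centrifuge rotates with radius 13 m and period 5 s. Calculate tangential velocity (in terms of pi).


Given: radius r = 13 m, period T = 5 s
Using v = 2*pi*r / T
v = 2*pi*13 / 5
v = 26*pi / 5
v = 26/5*pi m/s

26/5*pi m/s


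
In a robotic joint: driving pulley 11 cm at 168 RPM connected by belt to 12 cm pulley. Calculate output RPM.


Given: D1 = 11 cm, w1 = 168 RPM, D2 = 12 cm
Using D1*w1 = D2*w2
w2 = D1*w1 / D2
w2 = 11*168 / 12
w2 = 1848 / 12
w2 = 154 RPM

154 RPM


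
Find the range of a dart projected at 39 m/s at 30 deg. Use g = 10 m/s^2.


Given: v0 = 39 m/s, theta = 30 deg, g = 10 m/s^2
sin(2*30) = sin(60) = sqrt(3)/2
Using R = v0^2 * sin(2*theta) / g
R = 39^2 * (sqrt(3)/2) / 10
R = 1521 * sqrt(3) / 20
R = 1521/20*sqrt(3) m

1521/20*sqrt(3) m


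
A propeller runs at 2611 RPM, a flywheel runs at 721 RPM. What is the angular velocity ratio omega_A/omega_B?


Given: RPM_A = 2611, RPM_B = 721
omega = 2*pi*RPM/60, so omega_A/omega_B = RPM_A / RPM_B
omega_A/omega_B = 2611 / 721
omega_A/omega_B = 373/103

373/103


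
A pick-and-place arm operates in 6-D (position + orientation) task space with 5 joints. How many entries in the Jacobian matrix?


Given: task space dimension = 6, joints = 5
Jacobian is a 6 x 5 matrix
Total entries = rows * columns
Total = 6 * 5
Total = 30

30


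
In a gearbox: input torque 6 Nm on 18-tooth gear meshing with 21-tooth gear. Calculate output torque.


Given: N1 = 18, N2 = 21, T1 = 6 Nm
Using T2/T1 = N2/N1
T2 = T1 * N2 / N1
T2 = 6 * 21 / 18
T2 = 126 / 18
T2 = 7 Nm

7 Nm


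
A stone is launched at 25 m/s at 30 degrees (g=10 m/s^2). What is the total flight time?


Given: v0 = 25 m/s, theta = 30 deg, g = 10 m/s^2
sin(30) = 1/2
Using T = 2*v0*sin(theta) / g
T = 2*25*1/2 / 10
T = 25 / 10
T = 5/2 s

5/2 s


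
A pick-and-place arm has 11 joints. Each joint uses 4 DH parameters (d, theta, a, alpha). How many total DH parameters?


Given: 11 joints, 4 DH parameters per joint (d, theta, a, alpha)
Total DH parameters = number_of_joints * 4
Total = 11 * 4
Total = 44

44


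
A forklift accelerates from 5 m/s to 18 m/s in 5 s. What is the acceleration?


Given: initial velocity v0 = 5 m/s, final velocity v = 18 m/s, time t = 5 s
Using a = (v - v0) / t
a = (18 - 5) / 5
a = 13 / 5
a = 13/5 m/s^2

13/5 m/s^2


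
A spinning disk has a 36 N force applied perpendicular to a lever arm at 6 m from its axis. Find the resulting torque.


Given: F = 36 N, r = 6 m, angle = 90 deg (perpendicular)
Using tau = F * r * sin(90)
sin(90) = 1
tau = 36 * 6 * 1
tau = 216 Nm

216 Nm


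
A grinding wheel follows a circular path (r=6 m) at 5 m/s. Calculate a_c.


Given: v = 5 m/s, r = 6 m
Using a_c = v^2 / r
a_c = 5^2 / 6
a_c = 25 / 6
a_c = 25/6 m/s^2

25/6 m/s^2


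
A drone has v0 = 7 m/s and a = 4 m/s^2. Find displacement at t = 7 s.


Given: v0 = 7 m/s, a = 4 m/s^2, t = 7 s
Using s = v0*t + (1/2)*a*t^2
s = 7*7 + (1/2)*4*7^2
s = 49 + (1/2)*196
s = 49 + 98
s = 147

147 m


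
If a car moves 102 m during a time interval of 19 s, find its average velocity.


Given: distance d = 102 m, time t = 19 s
Using v = d / t
v = 102 / 19
v = 102/19 m/s

102/19 m/s


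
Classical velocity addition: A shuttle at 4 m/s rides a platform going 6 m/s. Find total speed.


Given: object velocity = 4 m/s, platform velocity = 6 m/s (same direction)
Using classical velocity addition: v_total = v_object + v_platform
v_total = 4 + 6
v_total = 10 m/s

10 m/s


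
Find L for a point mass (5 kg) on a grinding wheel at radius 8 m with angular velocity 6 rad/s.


Given: m = 5 kg, r = 8 m, omega = 6 rad/s
For a point mass: I = m*r^2
I = 5*8^2 = 5*64 = 320
L = I*omega = 320*6
L = 1920 kg*m^2/s

1920 kg*m^2/s


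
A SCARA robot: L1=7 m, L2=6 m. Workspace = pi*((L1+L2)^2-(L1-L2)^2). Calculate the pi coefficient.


Given: L1 = 7, L2 = 6
(L1+L2)^2 = (13)^2 = 169
(L1-L2)^2 = (1)^2 = 1
Difference = 169 - 1 = 168
This equals 4*L1*L2 = 4*7*6 = 168
Workspace area = 168*pi

168


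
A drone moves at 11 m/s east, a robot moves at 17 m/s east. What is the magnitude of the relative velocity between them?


Given: v_A = 11 m/s east, v_B = 17 m/s east
Both move in the same direction; relative speed = |v_A - v_B|
|11 - 17| = |-6|
= 6 m/s

6 m/s


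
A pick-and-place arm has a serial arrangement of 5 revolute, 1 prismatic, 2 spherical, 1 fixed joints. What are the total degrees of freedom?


Given: serial robot with 5 revolute, 1 prismatic, 2 spherical, 1 fixed joints
DOF contribution per joint type: revolute=1, prismatic=1, spherical=3, fixed=0
DOF = 5*1 + 1*1 + 2*3 + 1*0
DOF = 12

12


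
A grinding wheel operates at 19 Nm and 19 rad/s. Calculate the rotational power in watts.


Given: tau = 19 Nm, omega = 19 rad/s
Using P = tau * omega
P = 19 * 19
P = 361 W

361 W


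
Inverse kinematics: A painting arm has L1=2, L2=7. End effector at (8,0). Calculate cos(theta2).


Given: L1 = 2, L2 = 7, target (x, y) = (8, 0)
Using cos(theta2) = (x^2 + y^2 - L1^2 - L2^2) / (2*L1*L2)
x^2 + y^2 = 8^2 + 0 = 64
L1^2 + L2^2 = 4 + 49 = 53
Numerator = 64 - 53 = 11
Denominator = 2*2*7 = 28
cos(theta2) = 11/28 = 11/28

11/28


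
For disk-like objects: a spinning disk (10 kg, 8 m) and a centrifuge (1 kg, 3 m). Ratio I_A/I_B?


Given: M1=10 kg, R1=8 m, M2=1 kg, R2=3 m
For a disk: I = (1/2)*M*R^2, so I_A/I_B = (M1*R1^2)/(M2*R2^2)
M1*R1^2 = 10*64 = 640
M2*R2^2 = 1*9 = 9
I_A/I_B = 640/9 = 640/9

640/9


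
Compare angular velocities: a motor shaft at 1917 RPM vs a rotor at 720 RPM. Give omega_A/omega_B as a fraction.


Given: RPM_A = 1917, RPM_B = 720
omega = 2*pi*RPM/60, so omega_A/omega_B = RPM_A / RPM_B
omega_A/omega_B = 1917 / 720
omega_A/omega_B = 213/80

213/80


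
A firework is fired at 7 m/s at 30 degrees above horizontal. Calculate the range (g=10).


Given: v0 = 7 m/s, theta = 30 deg, g = 10 m/s^2
sin(2*30) = sin(60) = sqrt(3)/2
Using R = v0^2 * sin(2*theta) / g
R = 7^2 * (sqrt(3)/2) / 10
R = 49 * sqrt(3) / 20
R = 49/20*sqrt(3) m

49/20*sqrt(3) m


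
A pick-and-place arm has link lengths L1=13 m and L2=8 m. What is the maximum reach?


Given: L1 = 13 m, L2 = 8 m
For a 2-link planar arm, max reach = L1 + L2 (fully extended)
Max reach = 13 + 8
Max reach = 21 m

21 m


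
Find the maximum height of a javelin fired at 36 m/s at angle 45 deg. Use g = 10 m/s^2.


Given: v0 = 36 m/s, theta = 45 deg, g = 10 m/s^2
sin^2(45) = 1/2
Using H = v0^2 * sin^2(theta) / (2*g)
H = 36^2 * 1/2 / (2*10)
H = 1296 * 1/2 / 20
H = 648 / 20
H = 162/5 m

162/5 m


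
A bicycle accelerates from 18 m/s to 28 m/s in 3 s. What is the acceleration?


Given: initial velocity v0 = 18 m/s, final velocity v = 28 m/s, time t = 3 s
Using a = (v - v0) / t
a = (28 - 18) / 3
a = 10 / 3
a = 10/3 m/s^2

10/3 m/s^2


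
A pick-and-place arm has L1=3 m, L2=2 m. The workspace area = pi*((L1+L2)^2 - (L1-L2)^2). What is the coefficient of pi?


Given: L1 = 3, L2 = 2
(L1+L2)^2 = (5)^2 = 25
(L1-L2)^2 = (1)^2 = 1
Difference = 25 - 1 = 24
This equals 4*L1*L2 = 4*3*2 = 24
Workspace area = 24*pi

24


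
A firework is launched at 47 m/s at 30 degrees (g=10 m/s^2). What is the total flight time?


Given: v0 = 47 m/s, theta = 30 deg, g = 10 m/s^2
sin(30) = 1/2
Using T = 2*v0*sin(theta) / g
T = 2*47*1/2 / 10
T = 47 / 10
T = 47/10 s

47/10 s


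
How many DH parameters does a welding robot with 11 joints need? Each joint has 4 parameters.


Given: 11 joints, 4 DH parameters per joint (d, theta, a, alpha)
Total DH parameters = number_of_joints * 4
Total = 11 * 4
Total = 44

44


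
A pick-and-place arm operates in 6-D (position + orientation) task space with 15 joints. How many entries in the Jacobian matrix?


Given: task space dimension = 6, joints = 15
Jacobian is a 6 x 15 matrix
Total entries = rows * columns
Total = 6 * 15
Total = 90

90


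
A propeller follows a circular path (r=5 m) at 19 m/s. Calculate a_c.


Given: v = 19 m/s, r = 5 m
Using a_c = v^2 / r
a_c = 19^2 / 5
a_c = 361 / 5
a_c = 361/5 m/s^2

361/5 m/s^2


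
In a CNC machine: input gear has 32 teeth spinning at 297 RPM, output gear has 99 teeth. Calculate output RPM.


Given: N1 = 32 teeth, w1 = 297 RPM, N2 = 99 teeth
Using N1*w1 = N2*w2
w2 = N1*w1 / N2
w2 = 32*297 / 99
w2 = 9504 / 99
w2 = 96 RPM

96 RPM


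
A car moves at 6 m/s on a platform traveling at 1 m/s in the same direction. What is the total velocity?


Given: object velocity = 6 m/s, platform velocity = 1 m/s (same direction)
Using classical velocity addition: v_total = v_object + v_platform
v_total = 6 + 1
v_total = 7 m/s

7 m/s


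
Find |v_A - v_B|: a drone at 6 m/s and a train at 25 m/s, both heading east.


Given: v_A = 6 m/s east, v_B = 25 m/s east
Both move in the same direction; relative speed = |v_A - v_B|
|6 - 25| = |-19|
= 19 m/s

19 m/s


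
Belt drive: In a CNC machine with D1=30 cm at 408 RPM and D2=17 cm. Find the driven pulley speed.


Given: D1 = 30 cm, w1 = 408 RPM, D2 = 17 cm
Using D1*w1 = D2*w2
w2 = D1*w1 / D2
w2 = 30*408 / 17
w2 = 12240 / 17
w2 = 720 RPM

720 RPM


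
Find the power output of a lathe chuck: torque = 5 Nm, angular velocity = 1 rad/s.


Given: tau = 5 Nm, omega = 1 rad/s
Using P = tau * omega
P = 5 * 1
P = 5 W

5 W


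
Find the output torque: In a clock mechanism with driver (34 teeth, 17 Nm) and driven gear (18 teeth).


Given: N1 = 34, N2 = 18, T1 = 17 Nm
Using T2/T1 = N2/N1
T2 = T1 * N2 / N1
T2 = 17 * 18 / 34
T2 = 306 / 34
T2 = 9 Nm

9 Nm


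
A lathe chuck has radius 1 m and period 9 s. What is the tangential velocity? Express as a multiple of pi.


Given: radius r = 1 m, period T = 9 s
Using v = 2*pi*r / T
v = 2*pi*1 / 9
v = 2*pi / 9
v = 2/9*pi m/s

2/9*pi m/s


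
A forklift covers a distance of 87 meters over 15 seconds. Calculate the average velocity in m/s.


Given: distance d = 87 m, time t = 15 s
Using v = d / t
v = 87 / 15
v = 29/5 m/s

29/5 m/s


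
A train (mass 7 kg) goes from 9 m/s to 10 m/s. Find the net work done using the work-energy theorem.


Given: m = 7 kg, v0 = 9 m/s, v = 10 m/s
Using W = (1/2)*m*(v^2 - v0^2)
v^2 = 10^2 = 100
v0^2 = 9^2 = 81
v^2 - v0^2 = 100 - 81 = 19
W = (1/2)*7*19 = 133/2 J

133/2 J


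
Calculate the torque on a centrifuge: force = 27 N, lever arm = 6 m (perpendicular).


Given: F = 27 N, r = 6 m, angle = 90 deg (perpendicular)
Using tau = F * r * sin(90)
sin(90) = 1
tau = 27 * 6 * 1
tau = 162 Nm

162 Nm


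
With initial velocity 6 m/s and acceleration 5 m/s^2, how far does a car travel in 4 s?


Given: v0 = 6 m/s, a = 5 m/s^2, t = 4 s
Using s = v0*t + (1/2)*a*t^2
s = 6*4 + (1/2)*5*4^2
s = 24 + (1/2)*80
s = 24 + 40
s = 64

64 m


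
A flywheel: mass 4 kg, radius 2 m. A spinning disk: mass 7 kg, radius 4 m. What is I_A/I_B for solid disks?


Given: M1=4 kg, R1=2 m, M2=7 kg, R2=4 m
For a disk: I = (1/2)*M*R^2, so I_A/I_B = (M1*R1^2)/(M2*R2^2)
M1*R1^2 = 4*4 = 16
M2*R2^2 = 7*16 = 112
I_A/I_B = 16/112 = 1/7

1/7


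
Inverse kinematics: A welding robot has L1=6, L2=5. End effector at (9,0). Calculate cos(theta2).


Given: L1 = 6, L2 = 5, target (x, y) = (9, 0)
Using cos(theta2) = (x^2 + y^2 - L1^2 - L2^2) / (2*L1*L2)
x^2 + y^2 = 9^2 + 0 = 81
L1^2 + L2^2 = 36 + 25 = 61
Numerator = 81 - 61 = 20
Denominator = 2*6*5 = 60
cos(theta2) = 20/60 = 1/3

1/3


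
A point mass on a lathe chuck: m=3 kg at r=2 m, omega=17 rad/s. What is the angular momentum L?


Given: m = 3 kg, r = 2 m, omega = 17 rad/s
For a point mass: I = m*r^2
I = 3*2^2 = 3*4 = 12
L = I*omega = 12*17
L = 204 kg*m^2/s

204 kg*m^2/s


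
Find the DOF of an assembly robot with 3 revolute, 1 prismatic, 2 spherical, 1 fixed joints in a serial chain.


Given: serial robot with 3 revolute, 1 prismatic, 2 spherical, 1 fixed joints
DOF contribution per joint type: revolute=1, prismatic=1, spherical=3, fixed=0
DOF = 3*1 + 1*1 + 2*3 + 1*0
DOF = 10

10


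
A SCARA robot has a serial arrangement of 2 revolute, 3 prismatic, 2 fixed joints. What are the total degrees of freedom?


Given: serial robot with 2 revolute, 3 prismatic, 2 fixed joints
DOF contribution per joint type: revolute=1, prismatic=1, spherical=3, fixed=0
DOF = 2*1 + 3*1 + 2*0
DOF = 5

5


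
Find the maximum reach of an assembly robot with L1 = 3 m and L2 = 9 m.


Given: L1 = 3 m, L2 = 9 m
For a 2-link planar arm, max reach = L1 + L2 (fully extended)
Max reach = 3 + 9
Max reach = 12 m

12 m


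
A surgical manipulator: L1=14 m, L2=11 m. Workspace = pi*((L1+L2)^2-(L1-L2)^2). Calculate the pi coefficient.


Given: L1 = 14, L2 = 11
(L1+L2)^2 = (25)^2 = 625
(L1-L2)^2 = (3)^2 = 9
Difference = 625 - 9 = 616
This equals 4*L1*L2 = 4*14*11 = 616
Workspace area = 616*pi

616


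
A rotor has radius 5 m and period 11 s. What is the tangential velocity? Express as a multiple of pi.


Given: radius r = 5 m, period T = 11 s
Using v = 2*pi*r / T
v = 2*pi*5 / 11
v = 10*pi / 11
v = 10/11*pi m/s

10/11*pi m/s


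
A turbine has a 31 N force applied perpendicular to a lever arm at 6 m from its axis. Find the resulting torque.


Given: F = 31 N, r = 6 m, angle = 90 deg (perpendicular)
Using tau = F * r * sin(90)
sin(90) = 1
tau = 31 * 6 * 1
tau = 186 Nm

186 Nm


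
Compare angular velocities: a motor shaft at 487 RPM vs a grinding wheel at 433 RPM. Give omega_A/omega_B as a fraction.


Given: RPM_A = 487, RPM_B = 433
omega = 2*pi*RPM/60, so omega_A/omega_B = RPM_A / RPM_B
omega_A/omega_B = 487 / 433
omega_A/omega_B = 487/433

487/433


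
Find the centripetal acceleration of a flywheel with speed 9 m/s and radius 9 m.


Given: v = 9 m/s, r = 9 m
Using a_c = v^2 / r
a_c = 9^2 / 9
a_c = 81 / 9
a_c = 9 m/s^2

9 m/s^2


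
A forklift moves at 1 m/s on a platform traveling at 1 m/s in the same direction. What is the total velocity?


Given: object velocity = 1 m/s, platform velocity = 1 m/s (same direction)
Using classical velocity addition: v_total = v_object + v_platform
v_total = 1 + 1
v_total = 2 m/s

2 m/s


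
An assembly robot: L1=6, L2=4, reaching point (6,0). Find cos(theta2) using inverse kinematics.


Given: L1 = 6, L2 = 4, target (x, y) = (6, 0)
Using cos(theta2) = (x^2 + y^2 - L1^2 - L2^2) / (2*L1*L2)
x^2 + y^2 = 6^2 + 0 = 36
L1^2 + L2^2 = 36 + 16 = 52
Numerator = 36 - 52 = -16
Denominator = 2*6*4 = 48
cos(theta2) = -16/48 = -1/3

-1/3


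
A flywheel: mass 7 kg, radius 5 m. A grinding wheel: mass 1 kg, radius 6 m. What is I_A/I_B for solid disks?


Given: M1=7 kg, R1=5 m, M2=1 kg, R2=6 m
For a disk: I = (1/2)*M*R^2, so I_A/I_B = (M1*R1^2)/(M2*R2^2)
M1*R1^2 = 7*25 = 175
M2*R2^2 = 1*36 = 36
I_A/I_B = 175/36 = 175/36

175/36


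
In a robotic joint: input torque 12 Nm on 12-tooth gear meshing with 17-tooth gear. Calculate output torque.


Given: N1 = 12, N2 = 17, T1 = 12 Nm
Using T2/T1 = N2/N1
T2 = T1 * N2 / N1
T2 = 12 * 17 / 12
T2 = 204 / 12
T2 = 17 Nm

17 Nm


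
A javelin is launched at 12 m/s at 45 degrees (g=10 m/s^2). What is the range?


Given: v0 = 12 m/s, theta = 45 deg, g = 10 m/s^2
sin(2*45) = sin(90) = 1
Using R = v0^2 * sin(2*theta) / g
R = 12^2 * 1 / 10
R = 144 / 10
R = 72/5 m

72/5 m


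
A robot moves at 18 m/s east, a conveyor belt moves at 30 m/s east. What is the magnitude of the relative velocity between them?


Given: v_A = 18 m/s east, v_B = 30 m/s east
Both move in the same direction; relative speed = |v_A - v_B|
|18 - 30| = |-12|
= 12 m/s

12 m/s


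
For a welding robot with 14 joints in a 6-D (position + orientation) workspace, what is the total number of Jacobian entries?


Given: task space dimension = 6, joints = 14
Jacobian is a 6 x 14 matrix
Total entries = rows * columns
Total = 6 * 14
Total = 84

84


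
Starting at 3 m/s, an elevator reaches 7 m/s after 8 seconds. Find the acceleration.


Given: initial velocity v0 = 3 m/s, final velocity v = 7 m/s, time t = 8 s
Using a = (v - v0) / t
a = (7 - 3) / 8
a = 4 / 8
a = 1/2 m/s^2

1/2 m/s^2


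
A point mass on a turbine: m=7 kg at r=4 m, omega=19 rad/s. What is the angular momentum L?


Given: m = 7 kg, r = 4 m, omega = 19 rad/s
For a point mass: I = m*r^2
I = 7*4^2 = 7*16 = 112
L = I*omega = 112*19
L = 2128 kg*m^2/s

2128 kg*m^2/s


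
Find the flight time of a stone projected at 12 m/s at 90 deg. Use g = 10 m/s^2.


Given: v0 = 12 m/s, theta = 90 deg, g = 10 m/s^2
sin(90) = 1
Using T = 2*v0*sin(theta) / g
T = 2*12*1 / 10
T = 24 / 10
T = 12/5 s

12/5 s


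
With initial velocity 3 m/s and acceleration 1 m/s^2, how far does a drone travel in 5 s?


Given: v0 = 3 m/s, a = 1 m/s^2, t = 5 s
Using s = v0*t + (1/2)*a*t^2
s = 3*5 + (1/2)*1*5^2
s = 15 + (1/2)*25
s = 15 + 25/2
s = 55/2

55/2 m


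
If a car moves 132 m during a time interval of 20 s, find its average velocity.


Given: distance d = 132 m, time t = 20 s
Using v = d / t
v = 132 / 20
v = 33/5 m/s

33/5 m/s


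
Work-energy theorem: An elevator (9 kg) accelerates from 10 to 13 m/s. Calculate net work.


Given: m = 9 kg, v0 = 10 m/s, v = 13 m/s
Using W = (1/2)*m*(v^2 - v0^2)
v^2 = 13^2 = 169
v0^2 = 10^2 = 100
v^2 - v0^2 = 169 - 100 = 69
W = (1/2)*9*69 = 621/2 J

621/2 J


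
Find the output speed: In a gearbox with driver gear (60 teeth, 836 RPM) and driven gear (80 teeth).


Given: N1 = 60 teeth, w1 = 836 RPM, N2 = 80 teeth
Using N1*w1 = N2*w2
w2 = N1*w1 / N2
w2 = 60*836 / 80
w2 = 50160 / 80
w2 = 627 RPM

627 RPM


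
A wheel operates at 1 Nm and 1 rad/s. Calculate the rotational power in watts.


Given: tau = 1 Nm, omega = 1 rad/s
Using P = tau * omega
P = 1 * 1
P = 1 W

1 W


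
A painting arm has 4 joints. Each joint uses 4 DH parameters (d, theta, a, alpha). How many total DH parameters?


Given: 4 joints, 4 DH parameters per joint (d, theta, a, alpha)
Total DH parameters = number_of_joints * 4
Total = 4 * 4
Total = 16

16


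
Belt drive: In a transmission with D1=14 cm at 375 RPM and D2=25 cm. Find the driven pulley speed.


Given: D1 = 14 cm, w1 = 375 RPM, D2 = 25 cm
Using D1*w1 = D2*w2
w2 = D1*w1 / D2
w2 = 14*375 / 25
w2 = 5250 / 25
w2 = 210 RPM

210 RPM


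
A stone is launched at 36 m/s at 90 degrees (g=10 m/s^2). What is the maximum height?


Given: v0 = 36 m/s, theta = 90 deg, g = 10 m/s^2
sin^2(90) = 1
Using H = v0^2 * sin^2(theta) / (2*g)
H = 36^2 * 1 / (2*10)
H = 1296 * 1 / 20
H = 1296 / 20
H = 324/5 m

324/5 m


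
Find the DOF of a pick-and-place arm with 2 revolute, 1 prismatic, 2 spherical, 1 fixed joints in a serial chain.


Given: serial robot with 2 revolute, 1 prismatic, 2 spherical, 1 fixed joints
DOF contribution per joint type: revolute=1, prismatic=1, spherical=3, fixed=0
DOF = 2*1 + 1*1 + 2*3 + 1*0
DOF = 9

9


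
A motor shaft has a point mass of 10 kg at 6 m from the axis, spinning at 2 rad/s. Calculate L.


Given: m = 10 kg, r = 6 m, omega = 2 rad/s
For a point mass: I = m*r^2
I = 10*6^2 = 10*36 = 360
L = I*omega = 360*2
L = 720 kg*m^2/s

720 kg*m^2/s


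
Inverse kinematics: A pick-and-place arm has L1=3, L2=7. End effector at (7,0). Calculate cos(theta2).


Given: L1 = 3, L2 = 7, target (x, y) = (7, 0)
Using cos(theta2) = (x^2 + y^2 - L1^2 - L2^2) / (2*L1*L2)
x^2 + y^2 = 7^2 + 0 = 49
L1^2 + L2^2 = 9 + 49 = 58
Numerator = 49 - 58 = -9
Denominator = 2*3*7 = 42
cos(theta2) = -9/42 = -3/14

-3/14


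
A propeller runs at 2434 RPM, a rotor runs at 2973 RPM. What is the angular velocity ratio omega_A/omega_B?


Given: RPM_A = 2434, RPM_B = 2973
omega = 2*pi*RPM/60, so omega_A/omega_B = RPM_A / RPM_B
omega_A/omega_B = 2434 / 2973
omega_A/omega_B = 2434/2973

2434/2973


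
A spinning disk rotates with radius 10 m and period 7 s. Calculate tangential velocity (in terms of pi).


Given: radius r = 10 m, period T = 7 s
Using v = 2*pi*r / T
v = 2*pi*10 / 7
v = 20*pi / 7
v = 20/7*pi m/s

20/7*pi m/s


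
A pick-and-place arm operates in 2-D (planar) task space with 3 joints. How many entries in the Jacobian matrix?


Given: task space dimension = 2, joints = 3
Jacobian is a 2 x 3 matrix
Total entries = rows * columns
Total = 2 * 3
Total = 6

6


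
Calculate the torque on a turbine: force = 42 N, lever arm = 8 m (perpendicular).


Given: F = 42 N, r = 8 m, angle = 90 deg (perpendicular)
Using tau = F * r * sin(90)
sin(90) = 1
tau = 42 * 8 * 1
tau = 336 Nm

336 Nm


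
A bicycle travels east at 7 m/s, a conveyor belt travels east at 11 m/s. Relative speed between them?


Given: v_A = 7 m/s east, v_B = 11 m/s east
Both move in the same direction; relative speed = |v_A - v_B|
|7 - 11| = |-4|
= 4 m/s

4 m/s


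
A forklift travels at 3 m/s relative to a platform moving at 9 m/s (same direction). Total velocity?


Given: object velocity = 3 m/s, platform velocity = 9 m/s (same direction)
Using classical velocity addition: v_total = v_object + v_platform
v_total = 3 + 9
v_total = 12 m/s

12 m/s


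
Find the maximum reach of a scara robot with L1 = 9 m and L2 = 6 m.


Given: L1 = 9 m, L2 = 6 m
For a 2-link planar arm, max reach = L1 + L2 (fully extended)
Max reach = 9 + 6
Max reach = 15 m

15 m


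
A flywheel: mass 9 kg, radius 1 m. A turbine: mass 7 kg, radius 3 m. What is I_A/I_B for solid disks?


Given: M1=9 kg, R1=1 m, M2=7 kg, R2=3 m
For a disk: I = (1/2)*M*R^2, so I_A/I_B = (M1*R1^2)/(M2*R2^2)
M1*R1^2 = 9*1 = 9
M2*R2^2 = 7*9 = 63
I_A/I_B = 9/63 = 1/7

1/7
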